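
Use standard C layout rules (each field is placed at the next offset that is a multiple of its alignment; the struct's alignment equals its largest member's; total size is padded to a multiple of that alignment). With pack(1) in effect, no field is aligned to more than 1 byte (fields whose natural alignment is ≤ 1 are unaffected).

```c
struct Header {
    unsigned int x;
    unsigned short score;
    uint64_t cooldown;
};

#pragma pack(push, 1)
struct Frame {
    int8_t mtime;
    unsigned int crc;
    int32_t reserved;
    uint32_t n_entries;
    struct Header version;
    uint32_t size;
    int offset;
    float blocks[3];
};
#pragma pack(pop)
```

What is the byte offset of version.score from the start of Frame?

Header: 0..4  x  (4B, 4-aligned); 4..6  score  (2B, 2-aligned); 6..8  -- padding (2B); 8..16  cooldown  (8B, 8-aligned); sizeof = 16, alignof = 8
0..1  mtime  (1B, 1-aligned)
1..5  crc  (4B, 1-aligned)
5..9  reserved  (4B, 1-aligned)
9..13  n_entries  (4B, 1-aligned)
13..29  version  (16B, 1-aligned)
within Header: score at 4
13 + 4 = 17

17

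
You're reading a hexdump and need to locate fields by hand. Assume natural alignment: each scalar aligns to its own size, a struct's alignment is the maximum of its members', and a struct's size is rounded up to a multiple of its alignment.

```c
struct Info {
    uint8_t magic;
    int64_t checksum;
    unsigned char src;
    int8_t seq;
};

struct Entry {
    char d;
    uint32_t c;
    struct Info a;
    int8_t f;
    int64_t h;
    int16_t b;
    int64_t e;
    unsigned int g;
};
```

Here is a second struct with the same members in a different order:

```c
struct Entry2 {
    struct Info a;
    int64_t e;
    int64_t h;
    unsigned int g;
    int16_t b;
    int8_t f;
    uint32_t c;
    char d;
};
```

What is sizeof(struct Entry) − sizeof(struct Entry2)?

16

Info: 0..1  magic  (1B, 1-aligned); 1..8  -- padding (7B); 8..16  checksum  (8B, 8-aligned); 16..17  src  (1B, 1-aligned); 17..18  seq  (1B, 1-aligned); 18..24  -- tail padding (6B); sizeof = 24, alignof = 8
0..1  d  (1B, 1-aligned)
1..4  -- padding (3B)
4..8  c  (4B, 4-aligned)
8..32  a  (24B, 8-aligned)
32..33  f  (1B, 1-aligned)
33..40  -- padding (7B)
40..48  h  (8B, 8-aligned)
48..50  b  (2B, 2-aligned)
50..56  -- padding (6B)
56..64  e  (8B, 8-aligned)
64..68  g  (4B, 4-aligned)
68..72  -- tail padding (4B)
sizeof = 72, alignof = 8
— Entry2 —
0..24  a  (24B, 8-aligned)
24..32  e  (8B, 8-aligned)
32..40  h  (8B, 8-aligned)
40..44  g  (4B, 4-aligned)
44..46  b  (2B, 2-aligned)
46..47  f  (1B, 1-aligned)
47..48  -- padding (1B)
48..52  c  (4B, 4-aligned)
52..53  d  (1B, 1-aligned)
53..56  -- tail padding (3B)
sizeof = 56, alignof = 8
72 − 56 = 16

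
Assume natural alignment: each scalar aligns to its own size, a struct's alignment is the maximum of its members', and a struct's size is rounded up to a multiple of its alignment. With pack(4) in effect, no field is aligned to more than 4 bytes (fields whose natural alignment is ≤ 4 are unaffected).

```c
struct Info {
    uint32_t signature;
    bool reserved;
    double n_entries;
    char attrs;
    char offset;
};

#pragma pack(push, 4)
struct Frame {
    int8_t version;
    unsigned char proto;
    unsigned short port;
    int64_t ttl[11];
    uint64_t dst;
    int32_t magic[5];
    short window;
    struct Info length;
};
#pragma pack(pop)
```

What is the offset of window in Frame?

Info: @0: signature [4B, align 4] → 4; @4: reserved [1B, align 1] → 5; +3 pad (align 8); @8: n_entries [8B, align 8] → 16; @16: attrs [1B, align 1] → 17; @17: offset [1B, align 1] → 18; +6 tail pad (align 8); size 24, align 8
@0: version [1B, align 1] → 1
@1: proto [1B, align 1] → 2
@2: port [2B, align 2] → 4
@4: ttl [88B, align 4] → 92
@92: dst [8B, align 4] → 100
@100: magic [20B, align 4] → 120
@120: window [2B, align 2] → 122

120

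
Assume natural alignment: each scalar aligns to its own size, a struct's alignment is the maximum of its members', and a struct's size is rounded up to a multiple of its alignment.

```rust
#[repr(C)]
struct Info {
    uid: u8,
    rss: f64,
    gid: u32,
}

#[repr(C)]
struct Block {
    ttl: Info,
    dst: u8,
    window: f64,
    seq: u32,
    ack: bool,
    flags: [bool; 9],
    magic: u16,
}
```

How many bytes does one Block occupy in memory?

Info: @0: uid [1B, align 1] → 1; +7 pad (align 8); @8: rss [8B, align 8] → 16; @16: gid [4B, align 4] → 20; +4 tail pad (align 8); size 24, align 8
@0: ttl [24B, align 8] → 24
@24: dst [1B, align 1] → 25
+7 pad (align 8)
@32: window [8B, align 8] → 40
@40: seq [4B, align 4] → 44
@44: ack [1B, align 1] → 45
@45: flags [9B, align 1] → 54
@54: magic [2B, align 2] → 56
size 56, align 8

56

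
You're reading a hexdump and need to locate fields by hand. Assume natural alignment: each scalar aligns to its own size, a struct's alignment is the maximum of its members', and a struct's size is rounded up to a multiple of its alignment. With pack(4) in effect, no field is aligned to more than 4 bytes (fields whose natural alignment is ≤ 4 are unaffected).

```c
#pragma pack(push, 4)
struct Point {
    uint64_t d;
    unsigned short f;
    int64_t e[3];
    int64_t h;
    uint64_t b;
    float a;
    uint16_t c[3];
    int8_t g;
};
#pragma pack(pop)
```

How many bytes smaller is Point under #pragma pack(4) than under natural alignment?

natural layout:
  @0: d [8B, align 8] → 8
  @8: f [2B, align 2] → 10
  +6 pad (align 8)
  @16: e [24B, align 8] → 40
  @40: h [8B, align 8] → 48
  @48: b [8B, align 8] → 56
  @56: a [4B, align 4] → 60
  @60: c [6B, align 2] → 66
  @66: g [1B, align 1] → 67
  +5 tail pad (align 8)
  size 72, align 8
packed(4) layout:
  @0: d [8B, align 4] → 8
  @8: f [2B, align 2] → 10
  +2 pad (align 4)
  @12: e [24B, align 4] → 36
  @36: h [8B, align 4] → 44
  @44: b [8B, align 4] → 52
  @52: a [4B, align 4] → 56
  @56: c [6B, align 2] → 62
  @62: g [1B, align 1] → 63
  +1 tail pad (align 4)
  size 64, align 4
72 − 64 = 8

8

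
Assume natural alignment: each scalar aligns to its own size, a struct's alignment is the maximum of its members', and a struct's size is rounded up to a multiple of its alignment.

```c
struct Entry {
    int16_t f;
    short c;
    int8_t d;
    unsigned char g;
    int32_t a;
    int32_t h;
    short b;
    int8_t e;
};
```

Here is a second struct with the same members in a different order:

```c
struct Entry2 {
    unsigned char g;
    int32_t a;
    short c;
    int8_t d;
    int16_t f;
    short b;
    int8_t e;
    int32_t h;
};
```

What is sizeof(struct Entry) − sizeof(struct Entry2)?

f at 0 (size 2, align 2) → ends 2
c at 2 (size 2, align 2) → ends 4
d at 4 (size 1, align 1) → ends 5
g at 5 (size 1, align 1) → ends 6
pad 2 to align 4 for a
a at 8 (size 4, align 4) → ends 12
h at 12 (size 4, align 4) → ends 16
b at 16 (size 2, align 2) → ends 18
e at 18 (size 1, align 1) → ends 19
tail pad 1 to reach multiple of 4
total 20 bytes, alignment 4
— Entry2 —
g at 0 (size 1, align 1) → ends 1
pad 3 to align 4 for a
a at 4 (size 4, align 4) → ends 8
c at 8 (size 2, align 2) → ends 10
d at 10 (size 1, align 1) → ends 11
pad 1 to align 2 for f
f at 12 (size 2, align 2) → ends 14
b at 14 (size 2, align 2) → ends 16
e at 16 (size 1, align 1) → ends 17
pad 3 to align 4 for h
h at 20 (size 4, align 4) → ends 24
total 24 bytes, alignment 4
20 − 24 = -4

-4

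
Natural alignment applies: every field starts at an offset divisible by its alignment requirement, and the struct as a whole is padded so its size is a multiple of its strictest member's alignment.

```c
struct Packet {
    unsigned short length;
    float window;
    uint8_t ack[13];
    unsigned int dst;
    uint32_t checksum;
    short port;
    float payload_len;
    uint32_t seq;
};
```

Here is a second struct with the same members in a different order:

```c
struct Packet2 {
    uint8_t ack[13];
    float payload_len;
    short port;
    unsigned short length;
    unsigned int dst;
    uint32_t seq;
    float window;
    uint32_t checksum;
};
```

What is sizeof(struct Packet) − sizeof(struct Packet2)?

@0: length [2B, align 2] → 2
+2 pad (align 4)
@4: window [4B, align 4] → 8
@8: ack [13B, align 1] → 21
+3 pad (align 4)
@24: dst [4B, align 4] → 28
@28: checksum [4B, align 4] → 32
@32: port [2B, align 2] → 34
+2 pad (align 4)
@36: payload_len [4B, align 4] → 40
@40: seq [4B, align 4] → 44
size 44, align 4
— Packet2 —
@0: ack [13B, align 1] → 13
+3 pad (align 4)
@16: payload_len [4B, align 4] → 20
@20: port [2B, align 2] → 22
@22: length [2B, align 2] → 24
@24: dst [4B, align 4] → 28
@28: seq [4B, align 4] → 32
@32: window [4B, align 4] → 36
@36: checksum [4B, align 4] → 40
size 40, align 4
44 − 40 = 4

4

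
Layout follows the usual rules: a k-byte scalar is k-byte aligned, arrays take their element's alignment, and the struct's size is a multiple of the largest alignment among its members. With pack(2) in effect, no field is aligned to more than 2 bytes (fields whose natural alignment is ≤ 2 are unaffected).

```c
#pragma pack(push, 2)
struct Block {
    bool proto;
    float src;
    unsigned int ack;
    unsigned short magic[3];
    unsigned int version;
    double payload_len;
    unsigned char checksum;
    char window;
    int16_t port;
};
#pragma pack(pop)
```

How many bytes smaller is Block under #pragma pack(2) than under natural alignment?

8

natural layout:
  0..1  proto  (1B, 1-aligned)
  1..4  -- padding (3B)
  4..8  src  (4B, 4-aligned)
  8..12  ack  (4B, 4-aligned)
  12..18  magic  (6B, 2-aligned)
  18..20  -- padding (2B)
  20..24  version  (4B, 4-aligned)
  24..32  payload_len  (8B, 8-aligned)
  32..33  checksum  (1B, 1-aligned)
  33..34  window  (1B, 1-aligned)
  34..36  port  (2B, 2-aligned)
  36..40  -- tail padding (4B)
  sizeof = 40, alignof = 8
packed(2) layout:
  0..1  proto  (1B, 1-aligned)
  1..2  -- padding (1B)
  2..6  src  (4B, 2-aligned)
  6..10  ack  (4B, 2-aligned)
  10..16  magic  (6B, 2-aligned)
  16..20  version  (4B, 2-aligned)
  20..28  payload_len  (8B, 2-aligned)
  28..29  checksum  (1B, 1-aligned)
  29..30  window  (1B, 1-aligned)
  30..32  port  (2B, 2-aligned)
  sizeof = 32, alignof = 2
40 − 32 = 8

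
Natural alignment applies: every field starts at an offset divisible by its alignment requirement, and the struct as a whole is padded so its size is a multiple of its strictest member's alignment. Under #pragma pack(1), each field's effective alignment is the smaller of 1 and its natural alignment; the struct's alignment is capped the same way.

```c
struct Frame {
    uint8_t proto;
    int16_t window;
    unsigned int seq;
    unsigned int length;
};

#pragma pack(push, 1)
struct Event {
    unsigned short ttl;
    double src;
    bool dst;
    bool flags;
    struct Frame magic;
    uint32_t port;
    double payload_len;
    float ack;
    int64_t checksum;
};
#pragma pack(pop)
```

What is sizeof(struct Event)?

Frame: proto at 0 (size 1, align 1) → ends 1; pad 1 to align 2 for window; window at 2 (size 2, align 2) → ends 4; seq at 4 (size 4, align 4) → ends 8; length at 8 (size 4, align 4) → ends 12; total 12 bytes, alignment 4
ttl at 0 (size 2, align 1) → ends 2
src at 2 (size 8, align 1) → ends 10
dst at 10 (size 1, align 1) → ends 11
flags at 11 (size 1, align 1) → ends 12
magic at 12 (size 12, align 1) → ends 24
port at 24 (size 4, align 1) → ends 28
payload_len at 28 (size 8, align 1) → ends 36
ack at 36 (size 4, align 1) → ends 40
checksum at 40 (size 8, align 1) → ends 48
total 48 bytes, alignment 1

48 bytes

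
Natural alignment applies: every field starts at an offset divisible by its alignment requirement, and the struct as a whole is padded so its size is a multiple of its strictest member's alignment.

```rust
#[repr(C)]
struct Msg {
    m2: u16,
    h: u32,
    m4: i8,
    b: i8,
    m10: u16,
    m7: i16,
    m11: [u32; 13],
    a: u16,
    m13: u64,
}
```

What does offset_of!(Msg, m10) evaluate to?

0..2  m2  (2B, 2-aligned)
2..4  -- padding (2B)
4..8  h  (4B, 4-aligned)
8..9  m4  (1B, 1-aligned)
9..10  b  (1B, 1-aligned)
10..12  m10  (2B, 2-aligned)

10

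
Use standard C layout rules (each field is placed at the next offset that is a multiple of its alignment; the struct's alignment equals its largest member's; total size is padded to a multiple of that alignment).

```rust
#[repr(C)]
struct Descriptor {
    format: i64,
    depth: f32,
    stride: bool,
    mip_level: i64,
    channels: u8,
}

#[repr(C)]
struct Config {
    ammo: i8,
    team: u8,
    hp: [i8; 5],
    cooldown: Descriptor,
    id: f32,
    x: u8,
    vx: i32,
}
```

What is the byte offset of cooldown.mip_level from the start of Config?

24

Descriptor: @0: format [8B, align 8] → 8; @8: depth [4B, align 4] → 12; @12: stride [1B, align 1] → 13; +3 pad (align 8); @16: mip_level [8B, align 8] → 24; @24: channels [1B, align 1] → 25; +7 tail pad (align 8); size 32, align 8
@0: ammo [1B, align 1] → 1
@1: team [1B, align 1] → 2
@2: hp [5B, align 1] → 7
+1 pad (align 8)
@8: cooldown [32B, align 8] → 40
within Descriptor: mip_level at 16
8 + 16 = 24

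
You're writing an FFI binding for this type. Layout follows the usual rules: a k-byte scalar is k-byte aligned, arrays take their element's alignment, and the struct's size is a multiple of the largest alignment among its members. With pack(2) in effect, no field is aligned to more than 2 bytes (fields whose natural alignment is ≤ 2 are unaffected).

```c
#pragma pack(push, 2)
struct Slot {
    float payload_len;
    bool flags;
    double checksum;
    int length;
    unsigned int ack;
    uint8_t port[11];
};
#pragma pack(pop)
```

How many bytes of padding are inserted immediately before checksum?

payload_len at 0 (size 4, align 2) → ends 4
flags at 4 (size 1, align 1) → ends 5
pad 1 to align 2 for checksum
checksum at 6 (size 8, align 2) → ends 14

1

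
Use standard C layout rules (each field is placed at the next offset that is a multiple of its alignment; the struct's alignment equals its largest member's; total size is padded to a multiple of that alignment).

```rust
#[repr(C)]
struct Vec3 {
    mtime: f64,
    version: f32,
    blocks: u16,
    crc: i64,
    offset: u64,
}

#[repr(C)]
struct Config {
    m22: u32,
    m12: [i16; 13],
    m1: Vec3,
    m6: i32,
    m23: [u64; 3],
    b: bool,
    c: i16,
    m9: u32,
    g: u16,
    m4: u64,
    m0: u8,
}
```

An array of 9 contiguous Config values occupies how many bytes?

Vec3: @0: mtime [8B, align 8] → 8; @8: version [4B, align 4] → 12; @12: blocks [2B, align 2] → 14; +2 pad (align 8); @16: crc [8B, align 8] → 24; @24: offset [8B, align 8] → 32; size 32, align 8
@0: m22 [4B, align 4] → 4
@4: m12 [26B, align 2] → 30
+2 pad (align 8)
@32: m1 [32B, align 8] → 64
@64: m6 [4B, align 4] → 68
+4 pad (align 8)
@72: m23 [24B, align 8] → 96
@96: b [1B, align 1] → 97
+1 pad (align 2)
@98: c [2B, align 2] → 100
@100: m9 [4B, align 4] → 104
@104: g [2B, align 2] → 106
+6 pad (align 8)
@112: m4 [8B, align 8] → 120
@120: m0 [1B, align 1] → 121
+7 tail pad (align 8)
size 128, align 8
array of 9: 9 × 128 = 1152

1152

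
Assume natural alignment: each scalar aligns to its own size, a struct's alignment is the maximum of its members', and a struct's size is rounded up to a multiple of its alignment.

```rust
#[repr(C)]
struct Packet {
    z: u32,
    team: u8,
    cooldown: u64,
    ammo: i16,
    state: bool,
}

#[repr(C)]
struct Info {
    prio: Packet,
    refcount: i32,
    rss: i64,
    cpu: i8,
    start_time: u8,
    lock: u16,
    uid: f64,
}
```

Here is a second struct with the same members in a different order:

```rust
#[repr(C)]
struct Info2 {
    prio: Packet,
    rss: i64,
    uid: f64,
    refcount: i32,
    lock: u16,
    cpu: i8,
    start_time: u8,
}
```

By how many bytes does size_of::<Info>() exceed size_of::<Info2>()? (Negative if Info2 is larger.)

Packet: @0: z [4B, align 4] → 4; @4: team [1B, align 1] → 5; +3 pad (align 8); @8: cooldown [8B, align 8] → 16; @16: ammo [2B, align 2] → 18; @18: state [1B, align 1] → 19; +5 tail pad (align 8); size 24, align 8
@0: prio [24B, align 8] → 24
@24: refcount [4B, align 4] → 28
+4 pad (align 8)
@32: rss [8B, align 8] → 40
@40: cpu [1B, align 1] → 41
@41: start_time [1B, align 1] → 42
@42: lock [2B, align 2] → 44
+4 pad (align 8)
@48: uid [8B, align 8] → 56
size 56, align 8
— Info2 —
@0: prio [24B, align 8] → 24
@24: rss [8B, align 8] → 32
@32: uid [8B, align 8] → 40
@40: refcount [4B, align 4] → 44
@44: lock [2B, align 2] → 46
@46: cpu [1B, align 1] → 47
@47: start_time [1B, align 1] → 48
size 48, align 8
56 − 48 = 8

8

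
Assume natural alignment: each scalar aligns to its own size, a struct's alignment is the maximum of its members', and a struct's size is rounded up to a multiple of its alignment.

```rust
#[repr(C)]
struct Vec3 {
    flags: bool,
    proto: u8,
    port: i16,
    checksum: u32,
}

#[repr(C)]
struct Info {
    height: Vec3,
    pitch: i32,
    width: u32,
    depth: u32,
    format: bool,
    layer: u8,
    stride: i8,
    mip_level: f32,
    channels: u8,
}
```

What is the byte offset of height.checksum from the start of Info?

Vec3: flags at 0 (size 1, align 1) → ends 1; proto at 1 (size 1, align 1) → ends 2; port at 2 (size 2, align 2) → ends 4; checksum at 4 (size 4, align 4) → ends 8; total 8 bytes, alignment 4
height at 0 (size 8, align 4) → ends 8
within Vec3: checksum at 4
0 + 4 = 4

4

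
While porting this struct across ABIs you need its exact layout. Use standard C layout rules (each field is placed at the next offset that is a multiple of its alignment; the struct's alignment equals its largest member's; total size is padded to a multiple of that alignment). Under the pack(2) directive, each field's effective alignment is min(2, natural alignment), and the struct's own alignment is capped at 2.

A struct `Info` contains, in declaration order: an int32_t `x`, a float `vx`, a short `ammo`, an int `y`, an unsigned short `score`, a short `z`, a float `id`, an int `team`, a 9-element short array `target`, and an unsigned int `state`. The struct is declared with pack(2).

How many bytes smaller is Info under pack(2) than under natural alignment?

natural layout:
  x at 0 (size 4, align 4) → ends 4
  vx at 4 (size 4, align 4) → ends 8
  ammo at 8 (size 2, align 2) → ends 10
  pad 2 to align 4 for y
  y at 12 (size 4, align 4) → ends 16
  score at 16 (size 2, align 2) → ends 18
  z at 18 (size 2, align 2) → ends 20
  id at 20 (size 4, align 4) → ends 24
  team at 24 (size 4, align 4) → ends 28
  target at 28 (size 18, align 2) → ends 46
  pad 2 to align 4 for state
  state at 48 (size 4, align 4) → ends 52
  total 52 bytes, alignment 4
packed(2) layout:
  x at 0 (size 4, align 2) → ends 4
  vx at 4 (size 4, align 2) → ends 8
  ammo at 8 (size 2, align 2) → ends 10
  y at 10 (size 4, align 2) → ends 14
  score at 14 (size 2, align 2) → ends 16
  z at 16 (size 2, align 2) → ends 18
  id at 18 (size 4, align 2) → ends 22
  team at 22 (size 4, align 2) → ends 26
  target at 26 (size 18, align 2) → ends 44
  state at 44 (size 4, align 2) → ends 48
  total 48 bytes, alignment 2
52 − 48 = 4

4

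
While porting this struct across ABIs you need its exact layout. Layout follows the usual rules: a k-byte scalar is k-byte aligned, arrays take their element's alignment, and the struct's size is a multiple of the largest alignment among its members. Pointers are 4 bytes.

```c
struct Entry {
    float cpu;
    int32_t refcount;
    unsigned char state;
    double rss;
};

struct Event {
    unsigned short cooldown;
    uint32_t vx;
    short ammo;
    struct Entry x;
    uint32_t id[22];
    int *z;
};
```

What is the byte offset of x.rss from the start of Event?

32

Entry: 0..4  cpu  (4B, 4-aligned); 4..8  refcount  (4B, 4-aligned); 8..9  state  (1B, 1-aligned); 9..16  -- padding (7B); 16..24  rss  (8B, 8-aligned); sizeof = 24, alignof = 8
0..2  cooldown  (2B, 2-aligned)
2..4  -- padding (2B)
4..8  vx  (4B, 4-aligned)
8..10  ammo  (2B, 2-aligned)
10..16  -- padding (6B)
16..40  x  (24B, 8-aligned)
within Entry: rss at 16
16 + 16 = 32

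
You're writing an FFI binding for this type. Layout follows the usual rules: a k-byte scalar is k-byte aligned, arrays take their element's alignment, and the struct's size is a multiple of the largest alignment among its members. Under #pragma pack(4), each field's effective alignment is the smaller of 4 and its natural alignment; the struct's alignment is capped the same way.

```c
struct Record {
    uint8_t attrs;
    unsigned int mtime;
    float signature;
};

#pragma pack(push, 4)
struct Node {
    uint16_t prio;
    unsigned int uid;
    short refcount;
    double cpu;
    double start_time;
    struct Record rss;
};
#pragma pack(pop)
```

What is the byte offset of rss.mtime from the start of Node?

32

Record: attrs at 0 (size 1, align 1) → ends 1; pad 3 to align 4 for mtime; mtime at 4 (size 4, align 4) → ends 8; signature at 8 (size 4, align 4) → ends 12; total 12 bytes, alignment 4
prio at 0 (size 2, align 2) → ends 2
pad 2 to align 4 for uid
uid at 4 (size 4, align 4) → ends 8
refcount at 8 (size 2, align 2) → ends 10
pad 2 to align 4 for cpu
cpu at 12 (size 8, align 4) → ends 20
start_time at 20 (size 8, align 4) → ends 28
rss at 28 (size 12, align 4) → ends 40
within Record: mtime at 4
28 + 4 = 32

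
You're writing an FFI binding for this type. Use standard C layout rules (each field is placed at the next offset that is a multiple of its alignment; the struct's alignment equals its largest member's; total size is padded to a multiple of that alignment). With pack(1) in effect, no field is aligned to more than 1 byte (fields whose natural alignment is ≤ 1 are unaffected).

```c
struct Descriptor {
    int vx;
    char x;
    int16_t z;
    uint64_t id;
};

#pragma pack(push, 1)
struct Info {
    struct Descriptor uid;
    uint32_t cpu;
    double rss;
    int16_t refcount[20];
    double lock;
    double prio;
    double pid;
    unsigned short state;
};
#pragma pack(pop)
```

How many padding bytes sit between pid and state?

0

Descriptor: @0: vx [4B, align 4] → 4; @4: x [1B, align 1] → 5; +1 pad (align 2); @6: z [2B, align 2] → 8; @8: id [8B, align 8] → 16; size 16, align 8
@0: uid [16B, align 1] → 16
@16: cpu [4B, align 1] → 20
@20: rss [8B, align 1] → 28
@28: refcount [40B, align 1] → 68
@68: lock [8B, align 1] → 76
@76: prio [8B, align 1] → 84
@84: pid [8B, align 1] → 92
@92: state [2B, align 1] → 94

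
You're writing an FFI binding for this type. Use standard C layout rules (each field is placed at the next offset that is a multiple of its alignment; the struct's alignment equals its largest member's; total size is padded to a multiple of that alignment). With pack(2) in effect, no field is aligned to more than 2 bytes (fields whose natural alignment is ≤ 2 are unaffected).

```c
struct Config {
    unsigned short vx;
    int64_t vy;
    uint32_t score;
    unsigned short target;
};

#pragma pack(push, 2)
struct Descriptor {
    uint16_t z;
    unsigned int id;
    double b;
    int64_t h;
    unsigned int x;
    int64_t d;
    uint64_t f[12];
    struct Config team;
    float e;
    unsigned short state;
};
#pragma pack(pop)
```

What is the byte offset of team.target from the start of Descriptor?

Config: vx at 0 (size 2, align 2) → ends 2; pad 6 to align 8 for vy; vy at 8 (size 8, align 8) → ends 16; score at 16 (size 4, align 4) → ends 20; target at 20 (size 2, align 2) → ends 22; tail pad 2 to reach multiple of 8; total 24 bytes, alignment 8
z at 0 (size 2, align 2) → ends 2
id at 2 (size 4, align 2) → ends 6
b at 6 (size 8, align 2) → ends 14
h at 14 (size 8, align 2) → ends 22
x at 22 (size 4, align 2) → ends 26
d at 26 (size 8, align 2) → ends 34
f at 34 (size 96, align 2) → ends 130
team at 130 (size 24, align 2) → ends 154
within Config: target at 20
130 + 20 = 150

150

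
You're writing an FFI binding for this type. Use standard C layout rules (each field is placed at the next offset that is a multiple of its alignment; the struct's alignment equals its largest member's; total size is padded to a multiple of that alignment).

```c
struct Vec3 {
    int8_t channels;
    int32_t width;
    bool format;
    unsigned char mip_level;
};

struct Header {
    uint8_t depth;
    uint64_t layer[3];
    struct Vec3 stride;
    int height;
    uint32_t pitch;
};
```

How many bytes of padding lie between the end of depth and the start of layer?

7

Vec3: channels at 0 (size 1, align 1) → ends 1; pad 3 to align 4 for width; width at 4 (size 4, align 4) → ends 8; format at 8 (size 1, align 1) → ends 9; mip_level at 9 (size 1, align 1) → ends 10; tail pad 2 to reach multiple of 4; total 12 bytes, alignment 4
depth at 0 (size 1, align 1) → ends 1
pad 7 to align 8 for layer
layer at 8 (size 24, align 8) → ends 32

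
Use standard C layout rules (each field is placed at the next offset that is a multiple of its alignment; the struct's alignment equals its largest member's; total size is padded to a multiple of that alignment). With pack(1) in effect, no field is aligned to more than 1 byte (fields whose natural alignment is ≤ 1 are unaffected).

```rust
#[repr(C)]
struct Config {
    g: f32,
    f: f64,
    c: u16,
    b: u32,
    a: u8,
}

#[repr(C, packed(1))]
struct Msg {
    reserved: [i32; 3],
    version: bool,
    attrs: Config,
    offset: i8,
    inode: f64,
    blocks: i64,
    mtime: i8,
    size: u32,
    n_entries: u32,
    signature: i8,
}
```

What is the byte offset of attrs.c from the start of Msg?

Config: 0..4  g  (4B, 4-aligned); 4..8  -- padding (4B); 8..16  f  (8B, 8-aligned); 16..18  c  (2B, 2-aligned); 18..20  -- padding (2B); 20..24  b  (4B, 4-aligned); 24..25  a  (1B, 1-aligned); 25..32  -- tail padding (7B); sizeof = 32, alignof = 8
0..12  reserved  (12B, 1-aligned)
12..13  version  (1B, 1-aligned)
13..45  attrs  (32B, 1-aligned)
within Config: c at 16
13 + 16 = 29

29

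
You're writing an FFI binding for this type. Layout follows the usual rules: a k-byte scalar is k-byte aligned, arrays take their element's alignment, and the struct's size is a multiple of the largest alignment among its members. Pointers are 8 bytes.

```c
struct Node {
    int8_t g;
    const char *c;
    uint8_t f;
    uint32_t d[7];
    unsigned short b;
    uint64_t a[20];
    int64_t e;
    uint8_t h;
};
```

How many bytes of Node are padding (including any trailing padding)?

0..1  g  (1B, 1-aligned)
1..8  -- padding (7B)
8..16  c  (8B, 8-aligned)
16..17  f  (1B, 1-aligned)
17..20  -- padding (3B)
20..48  d  (28B, 4-aligned)
48..50  b  (2B, 2-aligned)
50..56  -- padding (6B)
56..216  a  (160B, 8-aligned)
216..224  e  (8B, 8-aligned)
224..225  h  (1B, 1-aligned)
225..232  -- tail padding (7B)
sizeof = 232, alignof = 8
data bytes 209, size 232 → padding 23

23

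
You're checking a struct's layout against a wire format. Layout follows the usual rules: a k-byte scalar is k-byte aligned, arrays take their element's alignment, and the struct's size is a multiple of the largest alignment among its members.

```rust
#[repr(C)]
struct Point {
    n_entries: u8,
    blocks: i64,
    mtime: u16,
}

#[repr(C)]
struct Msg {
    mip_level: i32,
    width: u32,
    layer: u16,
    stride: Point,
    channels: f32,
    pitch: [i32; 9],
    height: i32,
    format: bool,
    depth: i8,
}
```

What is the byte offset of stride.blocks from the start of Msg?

Point: 0..1  n_entries  (1B, 1-aligned); 1..8  -- padding (7B); 8..16  blocks  (8B, 8-aligned); 16..18  mtime  (2B, 2-aligned); 18..24  -- tail padding (6B); sizeof = 24, alignof = 8
0..4  mip_level  (4B, 4-aligned)
4..8  width  (4B, 4-aligned)
8..10  layer  (2B, 2-aligned)
10..16  -- padding (6B)
16..40  stride  (24B, 8-aligned)
within Point: blocks at 8
16 + 8 = 24

24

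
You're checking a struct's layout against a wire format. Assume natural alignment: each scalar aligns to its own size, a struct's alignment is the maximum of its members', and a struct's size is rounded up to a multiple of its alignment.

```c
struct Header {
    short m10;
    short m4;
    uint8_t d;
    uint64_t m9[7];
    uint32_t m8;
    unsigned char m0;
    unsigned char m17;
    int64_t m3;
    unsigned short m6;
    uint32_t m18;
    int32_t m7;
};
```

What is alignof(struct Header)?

member alignments: m10=2, m4=2, d=1, m9=8, m8=4, m0=1, m17=1, m3=8, m6=2, m18=4, m7=4
max = 8

8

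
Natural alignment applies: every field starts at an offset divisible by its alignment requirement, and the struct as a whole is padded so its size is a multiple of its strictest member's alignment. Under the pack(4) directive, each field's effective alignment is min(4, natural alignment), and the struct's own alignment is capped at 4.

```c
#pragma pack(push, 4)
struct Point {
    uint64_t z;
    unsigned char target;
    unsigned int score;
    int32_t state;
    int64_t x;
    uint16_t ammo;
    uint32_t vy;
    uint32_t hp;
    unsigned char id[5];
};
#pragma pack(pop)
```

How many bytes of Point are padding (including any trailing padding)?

8

z at 0 (size 8, align 4) → ends 8
target at 8 (size 1, align 1) → ends 9
pad 3 to align 4 for score
score at 12 (size 4, align 4) → ends 16
state at 16 (size 4, align 4) → ends 20
x at 20 (size 8, align 4) → ends 28
ammo at 28 (size 2, align 2) → ends 30
pad 2 to align 4 for vy
vy at 32 (size 4, align 4) → ends 36
hp at 36 (size 4, align 4) → ends 40
id at 40 (size 5, align 1) → ends 45
tail pad 3 to reach multiple of 4
total 48 bytes, alignment 4
data bytes 40, size 48 → padding 8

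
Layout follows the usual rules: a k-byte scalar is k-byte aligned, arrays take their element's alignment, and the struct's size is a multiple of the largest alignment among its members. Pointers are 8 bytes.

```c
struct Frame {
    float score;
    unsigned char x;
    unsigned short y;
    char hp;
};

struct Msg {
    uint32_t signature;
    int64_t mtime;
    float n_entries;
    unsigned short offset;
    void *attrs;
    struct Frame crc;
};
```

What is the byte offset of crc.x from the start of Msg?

36

Frame: @0: score [4B, align 4] → 4; @4: x [1B, align 1] → 5; +1 pad (align 2); @6: y [2B, align 2] → 8; @8: hp [1B, align 1] → 9; +3 tail pad (align 4); size 12, align 4
@0: signature [4B, align 4] → 4
+4 pad (align 8)
@8: mtime [8B, align 8] → 16
@16: n_entries [4B, align 4] → 20
@20: offset [2B, align 2] → 22
+2 pad (align 8)
@24: attrs [8B, align 8] → 32
@32: crc [12B, align 4] → 44
within Frame: x at 4
32 + 4 = 36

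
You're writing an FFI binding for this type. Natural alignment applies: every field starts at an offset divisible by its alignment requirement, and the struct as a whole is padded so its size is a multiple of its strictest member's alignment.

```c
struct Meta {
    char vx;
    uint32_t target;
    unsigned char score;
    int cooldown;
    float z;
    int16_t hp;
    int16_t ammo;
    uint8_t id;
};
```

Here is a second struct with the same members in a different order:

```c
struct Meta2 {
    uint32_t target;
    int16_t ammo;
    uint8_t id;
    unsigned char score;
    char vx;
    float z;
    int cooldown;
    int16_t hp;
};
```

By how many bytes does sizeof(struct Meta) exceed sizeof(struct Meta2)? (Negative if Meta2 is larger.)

4

vx at 0 (size 1, align 1) → ends 1
pad 3 to align 4 for target
target at 4 (size 4, align 4) → ends 8
score at 8 (size 1, align 1) → ends 9
pad 3 to align 4 for cooldown
cooldown at 12 (size 4, align 4) → ends 16
z at 16 (size 4, align 4) → ends 20
hp at 20 (size 2, align 2) → ends 22
ammo at 22 (size 2, align 2) → ends 24
id at 24 (size 1, align 1) → ends 25
tail pad 3 to reach multiple of 4
total 28 bytes, alignment 4
— Meta2 —
target at 0 (size 4, align 4) → ends 4
ammo at 4 (size 2, align 2) → ends 6
id at 6 (size 1, align 1) → ends 7
score at 7 (size 1, align 1) → ends 8
vx at 8 (size 1, align 1) → ends 9
pad 3 to align 4 for z
z at 12 (size 4, align 4) → ends 16
cooldown at 16 (size 4, align 4) → ends 20
hp at 20 (size 2, align 2) → ends 22
tail pad 2 to reach multiple of 4
total 24 bytes, alignment 4
28 − 24 = 4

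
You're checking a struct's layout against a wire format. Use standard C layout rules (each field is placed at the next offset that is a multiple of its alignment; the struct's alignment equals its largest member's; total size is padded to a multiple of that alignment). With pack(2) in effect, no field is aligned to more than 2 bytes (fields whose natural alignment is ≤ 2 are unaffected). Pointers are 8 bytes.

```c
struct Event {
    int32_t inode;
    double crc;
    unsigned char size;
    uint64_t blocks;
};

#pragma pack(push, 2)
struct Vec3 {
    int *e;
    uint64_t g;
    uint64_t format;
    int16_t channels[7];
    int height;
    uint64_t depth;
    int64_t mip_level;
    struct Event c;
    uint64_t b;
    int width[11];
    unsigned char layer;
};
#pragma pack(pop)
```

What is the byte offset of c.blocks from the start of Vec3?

82

Event: @0: inode [4B, align 4] → 4; +4 pad (align 8); @8: crc [8B, align 8] → 16; @16: size [1B, align 1] → 17; +7 pad (align 8); @24: blocks [8B, align 8] → 32; size 32, align 8
@0: e [8B, align 2] → 8
@8: g [8B, align 2] → 16
@16: format [8B, align 2] → 24
@24: channels [14B, align 2] → 38
@38: height [4B, align 2] → 42
@42: depth [8B, align 2] → 50
@50: mip_level [8B, align 2] → 58
@58: c [32B, align 2] → 90
within Event: blocks at 24
58 + 24 = 82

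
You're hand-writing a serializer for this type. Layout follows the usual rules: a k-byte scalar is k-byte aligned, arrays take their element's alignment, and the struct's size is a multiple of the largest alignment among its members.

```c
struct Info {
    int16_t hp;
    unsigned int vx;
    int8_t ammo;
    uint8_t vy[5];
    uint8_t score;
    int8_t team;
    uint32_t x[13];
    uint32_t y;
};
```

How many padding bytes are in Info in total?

0..2  hp  (2B, 2-aligned)
2..4  -- padding (2B)
4..8  vx  (4B, 4-aligned)
8..9  ammo  (1B, 1-aligned)
9..14  vy  (5B, 1-aligned)
14..15  score  (1B, 1-aligned)
15..16  team  (1B, 1-aligned)
16..68  x  (52B, 4-aligned)
68..72  y  (4B, 4-aligned)
sizeof = 72, alignof = 4
data bytes 70, size 72 → padding 2

2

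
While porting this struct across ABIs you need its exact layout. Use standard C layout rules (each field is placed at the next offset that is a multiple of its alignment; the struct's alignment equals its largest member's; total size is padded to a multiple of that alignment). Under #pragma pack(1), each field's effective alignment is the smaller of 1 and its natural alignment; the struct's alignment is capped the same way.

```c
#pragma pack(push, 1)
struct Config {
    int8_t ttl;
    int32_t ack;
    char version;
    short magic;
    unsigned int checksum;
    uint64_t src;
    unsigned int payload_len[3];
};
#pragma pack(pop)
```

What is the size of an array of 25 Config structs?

@0: ttl [1B, align 1] → 1
@1: ack [4B, align 1] → 5
@5: version [1B, align 1] → 6
@6: magic [2B, align 1] → 8
@8: checksum [4B, align 1] → 12
@12: src [8B, align 1] → 20
@20: payload_len [12B, align 1] → 32
size 32, align 1
array of 25: 25 × 32 = 800

800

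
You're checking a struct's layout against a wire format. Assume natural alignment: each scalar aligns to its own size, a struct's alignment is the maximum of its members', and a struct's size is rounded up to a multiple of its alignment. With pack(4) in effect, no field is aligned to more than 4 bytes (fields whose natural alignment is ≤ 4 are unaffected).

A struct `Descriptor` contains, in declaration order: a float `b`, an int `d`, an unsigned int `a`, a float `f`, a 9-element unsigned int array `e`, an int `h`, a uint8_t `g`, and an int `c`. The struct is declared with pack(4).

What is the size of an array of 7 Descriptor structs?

448

@0: b [4B, align 4] → 4
@4: d [4B, align 4] → 8
@8: a [4B, align 4] → 12
@12: f [4B, align 4] → 16
@16: e [36B, align 4] → 52
@52: h [4B, align 4] → 56
@56: g [1B, align 1] → 57
+3 pad (align 4)
@60: c [4B, align 4] → 64
size 64, align 4
array of 7: 7 × 64 = 448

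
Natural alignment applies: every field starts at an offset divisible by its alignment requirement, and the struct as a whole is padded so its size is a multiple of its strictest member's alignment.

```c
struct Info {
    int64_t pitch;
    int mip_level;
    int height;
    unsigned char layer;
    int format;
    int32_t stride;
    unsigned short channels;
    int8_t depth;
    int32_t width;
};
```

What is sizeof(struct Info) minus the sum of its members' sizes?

@0: pitch [8B, align 8] → 8
@8: mip_level [4B, align 4] → 12
@12: height [4B, align 4] → 16
@16: layer [1B, align 1] → 17
+3 pad (align 4)
@20: format [4B, align 4] → 24
@24: stride [4B, align 4] → 28
@28: channels [2B, align 2] → 30
@30: depth [1B, align 1] → 31
+1 pad (align 4)
@32: width [4B, align 4] → 36
+4 tail pad (align 8)
size 40, align 8
data bytes 32, size 40 → padding 8

8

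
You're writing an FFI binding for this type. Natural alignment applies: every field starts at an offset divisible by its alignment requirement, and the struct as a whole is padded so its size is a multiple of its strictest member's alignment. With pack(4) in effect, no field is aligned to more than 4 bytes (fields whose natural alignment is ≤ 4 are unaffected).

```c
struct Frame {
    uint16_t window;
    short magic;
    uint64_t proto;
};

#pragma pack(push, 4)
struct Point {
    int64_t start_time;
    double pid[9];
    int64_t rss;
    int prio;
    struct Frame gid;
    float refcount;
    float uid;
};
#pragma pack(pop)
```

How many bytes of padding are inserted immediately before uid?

0

Frame: @0: window [2B, align 2] → 2; @2: magic [2B, align 2] → 4; +4 pad (align 8); @8: proto [8B, align 8] → 16; size 16, align 8
@0: start_time [8B, align 4] → 8
@8: pid [72B, align 4] → 80
@80: rss [8B, align 4] → 88
@88: prio [4B, align 4] → 92
@92: gid [16B, align 4] → 108
@108: refcount [4B, align 4] → 112
@112: uid [4B, align 4] → 116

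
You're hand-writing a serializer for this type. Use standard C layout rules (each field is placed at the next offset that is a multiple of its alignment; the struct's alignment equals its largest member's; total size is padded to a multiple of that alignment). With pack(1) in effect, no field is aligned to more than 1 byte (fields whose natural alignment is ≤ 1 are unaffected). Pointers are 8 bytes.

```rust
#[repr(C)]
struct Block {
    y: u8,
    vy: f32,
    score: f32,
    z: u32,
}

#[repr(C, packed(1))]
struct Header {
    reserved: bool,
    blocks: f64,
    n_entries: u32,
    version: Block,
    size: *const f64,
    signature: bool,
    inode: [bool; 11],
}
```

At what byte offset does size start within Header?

29

Block: @0: y [1B, align 1] → 1; +3 pad (align 4); @4: vy [4B, align 4] → 8; @8: score [4B, align 4] → 12; @12: z [4B, align 4] → 16; size 16, align 4
@0: reserved [1B, align 1] → 1
@1: blocks [8B, align 1] → 9
@9: n_entries [4B, align 1] → 13
@13: version [16B, align 1] → 29
@29: size [8B, align 1] → 37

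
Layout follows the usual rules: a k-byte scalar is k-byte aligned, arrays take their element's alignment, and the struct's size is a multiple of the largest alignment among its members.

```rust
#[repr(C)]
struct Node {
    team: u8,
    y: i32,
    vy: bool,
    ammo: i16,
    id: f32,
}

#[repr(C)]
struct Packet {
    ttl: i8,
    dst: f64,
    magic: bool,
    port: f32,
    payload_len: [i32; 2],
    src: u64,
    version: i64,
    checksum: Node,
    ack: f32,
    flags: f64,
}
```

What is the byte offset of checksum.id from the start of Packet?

Node: 0..1  team  (1B, 1-aligned); 1..4  -- padding (3B); 4..8  y  (4B, 4-aligned); 8..9  vy  (1B, 1-aligned); 9..10  -- padding (1B); 10..12  ammo  (2B, 2-aligned); 12..16  id  (4B, 4-aligned); sizeof = 16, alignof = 4
0..1  ttl  (1B, 1-aligned)
1..8  -- padding (7B)
8..16  dst  (8B, 8-aligned)
16..17  magic  (1B, 1-aligned)
17..20  -- padding (3B)
20..24  port  (4B, 4-aligned)
24..32  payload_len  (8B, 4-aligned)
32..40  src  (8B, 8-aligned)
40..48  version  (8B, 8-aligned)
48..64  checksum  (16B, 4-aligned)
within Node: id at 12
48 + 12 = 60

60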